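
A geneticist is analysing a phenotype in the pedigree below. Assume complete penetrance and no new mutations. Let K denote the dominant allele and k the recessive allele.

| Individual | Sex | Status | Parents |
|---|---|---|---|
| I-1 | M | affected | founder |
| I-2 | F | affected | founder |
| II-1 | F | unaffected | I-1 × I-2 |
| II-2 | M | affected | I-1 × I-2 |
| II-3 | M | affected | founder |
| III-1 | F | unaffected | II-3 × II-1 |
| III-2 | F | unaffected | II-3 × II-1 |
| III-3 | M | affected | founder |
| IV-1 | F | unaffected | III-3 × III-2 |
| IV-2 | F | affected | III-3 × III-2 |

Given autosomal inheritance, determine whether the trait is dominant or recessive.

I-1 and I-2 are both affected yet have an unaffected child II-1. Under a recessive model two affected parents are homozygous and every child would be affected, so the trait cannot be recessive.

dominant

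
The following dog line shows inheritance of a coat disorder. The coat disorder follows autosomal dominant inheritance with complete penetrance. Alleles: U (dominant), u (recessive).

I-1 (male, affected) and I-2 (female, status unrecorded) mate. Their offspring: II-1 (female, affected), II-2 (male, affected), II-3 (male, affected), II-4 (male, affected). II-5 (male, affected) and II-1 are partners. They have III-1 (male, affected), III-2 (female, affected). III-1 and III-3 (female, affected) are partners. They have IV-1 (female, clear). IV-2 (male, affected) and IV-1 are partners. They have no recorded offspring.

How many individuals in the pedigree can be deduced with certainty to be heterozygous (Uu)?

Obligate heterozygotes: III-1 is affected so carries U and passed u to IV-1 (uu), so III-1 is Uu; III-3 is affected so carries U and passed u to IV-1 (uu), so III-3 is Uu.
Every other individual is either homozygous by phenotype or has at least one consistent homozygous assignment, so the count is 2.

2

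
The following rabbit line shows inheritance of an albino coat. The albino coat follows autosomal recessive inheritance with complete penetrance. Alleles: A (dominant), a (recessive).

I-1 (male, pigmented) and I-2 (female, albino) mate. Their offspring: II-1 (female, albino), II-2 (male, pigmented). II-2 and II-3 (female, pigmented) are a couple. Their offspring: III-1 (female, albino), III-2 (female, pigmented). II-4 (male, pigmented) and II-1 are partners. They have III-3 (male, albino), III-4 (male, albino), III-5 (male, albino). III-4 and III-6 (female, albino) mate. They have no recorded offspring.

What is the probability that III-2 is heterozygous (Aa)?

II-2 is pigmented so carries A and received a from I-2 (aa), so II-2 is Aa.
II-3 is pigmented so carries A and passed a to III-1 (aa), so II-3 is Aa.
Their cross gives offspring ratios 1/4 AA : 1/2 Aa : 1/4 aa. Conditioning on III-2 being pigmented, P(Aa) = 1/2 / 3/4 = 2/3.

2/3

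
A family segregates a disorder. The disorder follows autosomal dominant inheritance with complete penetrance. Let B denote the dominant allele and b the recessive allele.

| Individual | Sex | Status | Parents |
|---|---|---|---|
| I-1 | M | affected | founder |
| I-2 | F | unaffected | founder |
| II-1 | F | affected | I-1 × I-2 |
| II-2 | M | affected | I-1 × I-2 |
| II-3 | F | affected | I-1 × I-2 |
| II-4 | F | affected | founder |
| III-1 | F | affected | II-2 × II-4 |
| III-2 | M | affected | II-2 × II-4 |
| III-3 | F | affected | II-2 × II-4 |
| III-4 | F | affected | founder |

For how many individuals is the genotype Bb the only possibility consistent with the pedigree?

Obligate heterozygotes: II-1 is affected so carries B and received b from I-2 (bb), so II-1 is Bb; II-2 is affected so carries B and received b from I-2 (bb), so II-2 is Bb; II-3 is affected so carries B and received b from I-2 (bb), so II-3 is Bb.
Every other individual is either homozygous by phenotype or has at least one consistent homozygous assignment, so the count is 3.

3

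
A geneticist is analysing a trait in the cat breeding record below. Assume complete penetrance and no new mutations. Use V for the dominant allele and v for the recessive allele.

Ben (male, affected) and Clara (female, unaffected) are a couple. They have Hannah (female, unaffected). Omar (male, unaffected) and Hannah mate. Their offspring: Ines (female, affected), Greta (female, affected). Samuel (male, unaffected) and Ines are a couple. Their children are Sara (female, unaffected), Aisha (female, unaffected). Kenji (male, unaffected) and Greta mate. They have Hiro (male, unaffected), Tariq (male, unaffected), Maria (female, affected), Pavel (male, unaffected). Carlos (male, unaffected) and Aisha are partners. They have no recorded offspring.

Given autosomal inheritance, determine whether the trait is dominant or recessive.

recessive

Omar and Hannah are both unaffected yet have an affected child Ines. Under dominance, an affected child requires at least one affected parent, so the trait cannot be dominant.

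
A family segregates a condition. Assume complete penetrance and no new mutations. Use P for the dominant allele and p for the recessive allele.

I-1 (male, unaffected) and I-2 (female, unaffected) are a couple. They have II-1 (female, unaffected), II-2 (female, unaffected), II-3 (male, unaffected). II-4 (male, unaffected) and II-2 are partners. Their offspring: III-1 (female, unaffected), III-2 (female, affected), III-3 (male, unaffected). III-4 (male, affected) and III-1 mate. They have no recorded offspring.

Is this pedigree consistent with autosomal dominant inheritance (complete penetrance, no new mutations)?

No

Under autosomal dominant, III-2 (affected, female) cannot arise from II-4 (unaffected) × II-2 (unaffected).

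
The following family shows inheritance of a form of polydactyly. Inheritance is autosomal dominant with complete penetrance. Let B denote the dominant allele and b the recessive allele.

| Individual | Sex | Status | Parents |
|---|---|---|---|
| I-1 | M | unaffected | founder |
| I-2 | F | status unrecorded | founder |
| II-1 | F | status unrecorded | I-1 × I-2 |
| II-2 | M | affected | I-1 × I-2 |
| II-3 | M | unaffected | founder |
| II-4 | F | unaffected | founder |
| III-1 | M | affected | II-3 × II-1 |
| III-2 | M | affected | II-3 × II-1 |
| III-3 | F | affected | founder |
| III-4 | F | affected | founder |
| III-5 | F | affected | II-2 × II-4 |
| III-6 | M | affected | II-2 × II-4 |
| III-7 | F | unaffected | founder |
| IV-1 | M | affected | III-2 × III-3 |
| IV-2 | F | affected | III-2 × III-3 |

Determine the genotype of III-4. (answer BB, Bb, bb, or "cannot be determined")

III-4's phenotype allows BB or Bb, and no parent or child forces a single allele at both positions; consistent genotype assignments exist with III-4 as BB or Bb.

cannot be determined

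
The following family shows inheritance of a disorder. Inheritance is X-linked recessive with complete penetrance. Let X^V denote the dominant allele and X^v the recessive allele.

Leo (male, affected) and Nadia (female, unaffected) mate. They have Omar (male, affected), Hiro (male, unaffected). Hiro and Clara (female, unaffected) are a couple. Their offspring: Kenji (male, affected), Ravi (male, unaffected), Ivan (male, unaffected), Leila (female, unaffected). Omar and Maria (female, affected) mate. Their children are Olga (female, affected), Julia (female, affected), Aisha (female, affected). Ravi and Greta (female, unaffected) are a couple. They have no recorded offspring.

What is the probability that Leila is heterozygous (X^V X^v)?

Hiro is unaffected, so Hiro is X^V Y.
Clara is unaffected so carries V and passed v to Kenji (X^v Y), so Clara is X^V X^v.
Their cross gives offspring ratios 1/2 X^V X^V : 1/2 X^V X^v. Conditioning on Leila being unaffected, P(X^V X^v) = 1/2 / 1 = 1/2.

1/2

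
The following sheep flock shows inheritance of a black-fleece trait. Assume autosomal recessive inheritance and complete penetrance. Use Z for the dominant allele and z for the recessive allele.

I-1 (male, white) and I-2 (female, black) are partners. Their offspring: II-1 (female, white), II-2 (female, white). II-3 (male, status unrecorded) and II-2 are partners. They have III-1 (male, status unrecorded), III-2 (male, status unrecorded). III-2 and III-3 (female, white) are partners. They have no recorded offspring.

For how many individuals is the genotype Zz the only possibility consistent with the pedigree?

2

Obligate heterozygotes: II-1 is white so carries Z and received z from I-2 (zz), so II-1 is Zz; II-2 is white so carries Z and received z from I-2 (zz), so II-2 is Zz.
Every other individual is either homozygous by phenotype or has at least one consistent homozygous assignment, so the count is 2.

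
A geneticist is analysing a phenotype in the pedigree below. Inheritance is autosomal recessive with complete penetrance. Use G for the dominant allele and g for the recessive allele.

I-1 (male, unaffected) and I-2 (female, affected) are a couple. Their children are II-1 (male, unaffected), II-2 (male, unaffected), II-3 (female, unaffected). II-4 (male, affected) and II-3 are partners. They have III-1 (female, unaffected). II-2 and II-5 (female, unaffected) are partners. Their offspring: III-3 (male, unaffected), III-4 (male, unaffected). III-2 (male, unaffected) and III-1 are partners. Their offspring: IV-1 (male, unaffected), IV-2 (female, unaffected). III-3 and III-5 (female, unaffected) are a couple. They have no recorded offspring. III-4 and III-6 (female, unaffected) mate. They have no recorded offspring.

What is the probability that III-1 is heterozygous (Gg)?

1

III-1 is unaffected so carries G and received g from II-4 (gg), so III-1 is Gg, giving P(Gg) = 1.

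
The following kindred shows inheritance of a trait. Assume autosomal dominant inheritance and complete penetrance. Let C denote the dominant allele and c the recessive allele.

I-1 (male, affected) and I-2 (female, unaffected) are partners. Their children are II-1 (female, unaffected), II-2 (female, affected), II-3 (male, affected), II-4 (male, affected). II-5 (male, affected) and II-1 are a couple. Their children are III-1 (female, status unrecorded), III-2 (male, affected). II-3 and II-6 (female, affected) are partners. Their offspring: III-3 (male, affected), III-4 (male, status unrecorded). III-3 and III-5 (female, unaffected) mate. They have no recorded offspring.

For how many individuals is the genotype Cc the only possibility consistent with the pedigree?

5

Obligate heterozygotes: I-1 is affected so carries C and passed c to II-1 (cc), so I-1 is Cc; II-2 is affected so carries C and received c from I-2 (cc), so II-2 is Cc; II-3 is affected so carries C and received c from I-2 (cc), so II-3 is Cc; II-4 is affected so carries C and received c from I-2 (cc), so II-4 is Cc; III-2 is affected so carries C and received c from II-1 (cc), so III-2 is Cc.
Every other individual is either homozygous by phenotype or has at least one consistent homozygous assignment, so the count is 5.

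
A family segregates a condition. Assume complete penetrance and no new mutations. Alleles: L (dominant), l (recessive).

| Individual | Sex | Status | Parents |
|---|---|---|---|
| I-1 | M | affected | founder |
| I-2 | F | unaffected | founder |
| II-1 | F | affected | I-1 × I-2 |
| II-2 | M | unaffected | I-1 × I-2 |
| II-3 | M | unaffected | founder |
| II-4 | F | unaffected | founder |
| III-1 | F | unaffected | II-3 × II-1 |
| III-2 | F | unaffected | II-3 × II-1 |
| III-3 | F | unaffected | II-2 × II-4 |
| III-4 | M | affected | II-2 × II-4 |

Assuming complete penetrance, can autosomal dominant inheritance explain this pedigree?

No

Under autosomal dominant, III-4 (affected, male) cannot arise from II-2 (unaffected) × II-4 (unaffected).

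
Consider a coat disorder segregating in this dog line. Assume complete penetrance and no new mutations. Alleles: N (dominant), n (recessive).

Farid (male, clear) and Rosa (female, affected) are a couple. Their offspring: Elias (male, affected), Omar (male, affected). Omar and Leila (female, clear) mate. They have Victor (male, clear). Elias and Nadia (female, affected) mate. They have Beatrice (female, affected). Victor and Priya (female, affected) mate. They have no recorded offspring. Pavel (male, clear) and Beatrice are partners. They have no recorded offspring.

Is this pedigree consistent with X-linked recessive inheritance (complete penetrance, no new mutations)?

Yes

A consistent assignment under X-linked recessive exists: Farid X^N Y, Rosa X^n X^n, Elias X^n Y, Omar X^n Y, Leila X^N X^N, Nadia X^n X^n, Victor X^N Y, Priya X^n X^n, Beatrice X^n X^n, Pavel X^N Y.
In this assignment every recorded phenotype matches its genotype and every non-founder's genotype is obtainable from its parents' genotypes, so the pedigree is consistent.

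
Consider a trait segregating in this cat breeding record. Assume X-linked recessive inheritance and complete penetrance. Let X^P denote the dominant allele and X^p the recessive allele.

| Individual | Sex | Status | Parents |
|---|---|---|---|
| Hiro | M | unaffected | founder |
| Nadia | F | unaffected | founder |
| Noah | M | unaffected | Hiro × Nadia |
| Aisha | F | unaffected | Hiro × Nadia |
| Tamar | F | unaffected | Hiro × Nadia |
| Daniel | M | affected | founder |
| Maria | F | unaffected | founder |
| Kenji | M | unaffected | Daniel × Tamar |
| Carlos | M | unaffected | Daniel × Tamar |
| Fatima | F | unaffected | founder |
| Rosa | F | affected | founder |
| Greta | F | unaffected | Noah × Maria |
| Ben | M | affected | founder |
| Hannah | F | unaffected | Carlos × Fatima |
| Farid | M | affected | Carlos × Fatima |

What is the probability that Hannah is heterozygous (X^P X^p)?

Carlos is unaffected, so Carlos is X^P Y.
Fatima is unaffected so carries P and passed p to Farid (X^p Y), so Fatima is X^P X^p.
Their cross gives offspring ratios 1/2 X^P X^P : 1/2 X^P X^p. Conditioning on Hannah being unaffected, P(X^P X^p) = 1/2 / 1 = 1/2.

1/2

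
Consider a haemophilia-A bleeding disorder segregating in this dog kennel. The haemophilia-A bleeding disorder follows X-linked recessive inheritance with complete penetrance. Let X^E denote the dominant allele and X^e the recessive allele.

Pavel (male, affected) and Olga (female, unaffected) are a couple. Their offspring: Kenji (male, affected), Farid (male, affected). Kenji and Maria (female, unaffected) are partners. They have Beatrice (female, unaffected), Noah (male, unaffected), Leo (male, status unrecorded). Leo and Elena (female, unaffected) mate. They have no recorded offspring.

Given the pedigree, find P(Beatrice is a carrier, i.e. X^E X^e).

Beatrice is unaffected so carries E and received e from Kenji (X^e Y), so Beatrice is X^E X^e, giving P(X^E X^e) = 1.

1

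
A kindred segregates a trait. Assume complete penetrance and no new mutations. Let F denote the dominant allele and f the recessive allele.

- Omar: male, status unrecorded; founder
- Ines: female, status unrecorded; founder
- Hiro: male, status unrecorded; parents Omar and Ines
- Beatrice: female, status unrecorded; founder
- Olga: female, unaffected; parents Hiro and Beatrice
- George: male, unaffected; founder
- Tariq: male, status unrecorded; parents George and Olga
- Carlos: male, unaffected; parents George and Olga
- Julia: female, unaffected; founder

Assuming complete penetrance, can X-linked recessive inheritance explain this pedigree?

Yes

A consistent assignment under X-linked recessive exists: Omar X^F Y, Ines X^F X^F, Hiro X^F Y, Beatrice X^F X^F, Olga X^F X^F, George X^F Y, Tariq X^F Y, Carlos X^F Y, Julia X^F X^F.
In this assignment every recorded phenotype matches its genotype and every non-founder's genotype is obtainable from its parents' genotypes, so the pedigree is consistent.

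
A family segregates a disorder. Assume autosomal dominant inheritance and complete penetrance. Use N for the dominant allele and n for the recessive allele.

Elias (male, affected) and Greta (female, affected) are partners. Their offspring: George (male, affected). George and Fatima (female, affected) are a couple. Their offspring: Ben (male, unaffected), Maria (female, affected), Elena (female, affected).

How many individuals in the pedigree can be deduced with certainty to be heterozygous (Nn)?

Obligate heterozygotes: George is affected so carries N and passed n to Ben (nn), so George is Nn; Fatima is affected so carries N and passed n to Ben (nn), so Fatima is Nn.
Every other individual is either homozygous by phenotype or has at least one consistent homozygous assignment, so the count is 2.

2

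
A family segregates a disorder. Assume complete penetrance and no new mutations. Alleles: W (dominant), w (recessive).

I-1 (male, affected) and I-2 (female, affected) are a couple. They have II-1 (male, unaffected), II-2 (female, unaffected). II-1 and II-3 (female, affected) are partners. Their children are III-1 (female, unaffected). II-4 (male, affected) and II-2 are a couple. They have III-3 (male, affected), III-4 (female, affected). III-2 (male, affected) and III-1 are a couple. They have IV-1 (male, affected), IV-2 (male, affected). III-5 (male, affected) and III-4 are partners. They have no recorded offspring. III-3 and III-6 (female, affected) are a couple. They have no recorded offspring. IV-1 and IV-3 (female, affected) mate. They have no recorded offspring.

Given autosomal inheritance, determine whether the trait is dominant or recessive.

dominant

I-1 and I-2 are both affected yet have an unaffected child II-1. Under a recessive model two affected parents are homozygous and every child would be affected, so the trait cannot be recessive.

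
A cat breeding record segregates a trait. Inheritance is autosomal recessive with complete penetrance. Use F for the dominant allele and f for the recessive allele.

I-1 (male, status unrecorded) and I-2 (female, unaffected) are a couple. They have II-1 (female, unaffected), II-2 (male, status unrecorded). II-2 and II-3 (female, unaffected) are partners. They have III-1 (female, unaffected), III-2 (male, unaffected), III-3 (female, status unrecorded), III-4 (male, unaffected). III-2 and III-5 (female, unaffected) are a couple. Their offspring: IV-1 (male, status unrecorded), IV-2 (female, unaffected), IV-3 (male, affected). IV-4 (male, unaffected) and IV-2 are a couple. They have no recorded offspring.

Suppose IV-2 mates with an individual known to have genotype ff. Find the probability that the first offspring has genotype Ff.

2/3

III-2 is unaffected so carries F and passed f to IV-3 (ff), so III-2 is Ff.
III-5 is unaffected so carries F and passed f to IV-3 (ff), so III-5 is Ff.
IV-2 is an unaffected offspring of III-2 (Ff) × III-5 (Ff), whose cross gives 1/4 FF : 1/2 Ff : 1/4 ff; conditioning on being unaffected, IV-2 is FF with probability 1/3, Ff with probability 2/3.
Summing over parental genotype combinations, P(offspring has genotype Ff) = 1/3·1 + 2/3·1/2 = 2/3.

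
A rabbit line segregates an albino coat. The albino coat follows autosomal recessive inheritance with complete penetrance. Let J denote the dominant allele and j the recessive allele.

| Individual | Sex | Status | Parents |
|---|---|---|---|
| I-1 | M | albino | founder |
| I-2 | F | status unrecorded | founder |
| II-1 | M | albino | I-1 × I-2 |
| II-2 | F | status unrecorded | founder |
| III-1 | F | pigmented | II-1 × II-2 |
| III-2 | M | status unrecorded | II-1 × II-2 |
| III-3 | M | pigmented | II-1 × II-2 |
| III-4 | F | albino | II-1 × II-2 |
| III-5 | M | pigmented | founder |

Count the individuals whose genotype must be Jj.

3

Obligate heterozygotes: II-2 passed J to III-1 (Jj, whose j came from II-1) and passed j to III-4 (jj), so II-2 is Jj; III-1 is pigmented so carries J and received j from II-1 (jj), so III-1 is Jj; III-3 is pigmented so carries J and received j from II-1 (jj), so III-3 is Jj.
Every other individual is either homozygous by phenotype or has at least one consistent homozygous assignment, so the count is 3.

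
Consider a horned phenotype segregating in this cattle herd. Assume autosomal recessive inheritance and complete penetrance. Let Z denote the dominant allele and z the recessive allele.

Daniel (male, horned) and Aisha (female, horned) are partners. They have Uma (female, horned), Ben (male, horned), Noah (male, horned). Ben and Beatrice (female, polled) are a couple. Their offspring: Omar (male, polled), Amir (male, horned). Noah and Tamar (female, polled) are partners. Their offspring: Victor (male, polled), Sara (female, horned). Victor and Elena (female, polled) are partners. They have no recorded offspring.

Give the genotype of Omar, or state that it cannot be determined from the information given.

From phenotype alone, Omar is ZZ or Zz.
Omar is polled so carries Z and received z from Ben (zz), so Omar is Zz.

Zz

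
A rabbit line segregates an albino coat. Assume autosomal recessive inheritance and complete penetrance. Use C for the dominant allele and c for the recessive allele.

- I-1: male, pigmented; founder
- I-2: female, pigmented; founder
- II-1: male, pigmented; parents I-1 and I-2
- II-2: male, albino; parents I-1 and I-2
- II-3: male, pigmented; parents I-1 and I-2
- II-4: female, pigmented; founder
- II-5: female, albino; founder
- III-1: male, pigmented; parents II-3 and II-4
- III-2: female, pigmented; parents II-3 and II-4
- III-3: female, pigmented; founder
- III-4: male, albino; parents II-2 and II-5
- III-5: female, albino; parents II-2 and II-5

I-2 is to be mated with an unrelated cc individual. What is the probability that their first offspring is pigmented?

I-2 is pigmented so carries C and passed c to II-2 (cc), so I-2 is Cc.
The cross gives 1/2 Cc : 1/2 cc, so P(offspring is pigmented) = 1/2.

1/2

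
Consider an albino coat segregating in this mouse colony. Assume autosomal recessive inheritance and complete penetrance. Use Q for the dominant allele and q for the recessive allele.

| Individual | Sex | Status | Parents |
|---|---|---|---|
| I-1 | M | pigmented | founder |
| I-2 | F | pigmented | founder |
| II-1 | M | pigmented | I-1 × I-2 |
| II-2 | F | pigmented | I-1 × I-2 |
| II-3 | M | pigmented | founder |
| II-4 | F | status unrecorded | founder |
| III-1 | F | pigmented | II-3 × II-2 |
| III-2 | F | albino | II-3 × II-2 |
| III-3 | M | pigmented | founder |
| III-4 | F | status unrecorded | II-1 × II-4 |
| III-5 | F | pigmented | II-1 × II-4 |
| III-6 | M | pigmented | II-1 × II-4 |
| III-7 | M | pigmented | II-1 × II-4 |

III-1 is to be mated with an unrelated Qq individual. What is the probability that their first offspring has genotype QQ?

II-3 is pigmented so carries Q and passed q to III-2 (qq), so II-3 is Qq.
II-2 is pigmented so carries Q and passed q to III-2 (qq), so II-2 is Qq.
III-1 is a pigmented offspring of II-3 (Qq) × II-2 (Qq), whose cross gives 1/4 QQ : 1/2 Qq : 1/4 qq; conditioning on being pigmented, III-1 is QQ with probability 1/3, Qq with probability 2/3.
Summing over parental genotype combinations, P(offspring has genotype QQ) = 1/3·1/2 + 2/3·1/4 = 1/3.

1/3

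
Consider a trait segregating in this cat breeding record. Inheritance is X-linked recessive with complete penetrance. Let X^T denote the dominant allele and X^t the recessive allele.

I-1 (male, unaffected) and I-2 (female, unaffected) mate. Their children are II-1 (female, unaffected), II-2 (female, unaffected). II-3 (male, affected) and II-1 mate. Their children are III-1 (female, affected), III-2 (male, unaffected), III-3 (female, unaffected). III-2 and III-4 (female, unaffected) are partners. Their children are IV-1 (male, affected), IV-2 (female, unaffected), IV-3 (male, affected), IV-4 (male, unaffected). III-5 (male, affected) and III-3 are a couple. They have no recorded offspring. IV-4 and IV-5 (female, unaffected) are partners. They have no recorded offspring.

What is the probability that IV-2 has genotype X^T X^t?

III-2 is unaffected, so III-2 is X^T Y.
III-4 is unaffected so carries T and passed t to IV-1 (X^t Y), so III-4 is X^T X^t.
Their cross gives offspring ratios 1/2 X^T X^T : 1/2 X^T X^t. Conditioning on IV-2 being unaffected, P(X^T X^t) = 1/2 / 1 = 1/2.

1/2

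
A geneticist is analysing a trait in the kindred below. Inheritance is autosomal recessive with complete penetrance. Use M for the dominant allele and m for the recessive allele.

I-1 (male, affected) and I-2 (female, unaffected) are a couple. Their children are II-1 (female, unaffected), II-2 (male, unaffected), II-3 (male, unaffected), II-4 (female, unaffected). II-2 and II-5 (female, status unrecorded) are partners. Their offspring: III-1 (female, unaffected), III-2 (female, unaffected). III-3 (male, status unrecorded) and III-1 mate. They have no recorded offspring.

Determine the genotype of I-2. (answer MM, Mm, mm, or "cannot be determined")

I-2's phenotype allows MM or Mm, and no parent or child forces a single allele at both positions; consistent genotype assignments exist with I-2 as MM or Mm.

cannot be determined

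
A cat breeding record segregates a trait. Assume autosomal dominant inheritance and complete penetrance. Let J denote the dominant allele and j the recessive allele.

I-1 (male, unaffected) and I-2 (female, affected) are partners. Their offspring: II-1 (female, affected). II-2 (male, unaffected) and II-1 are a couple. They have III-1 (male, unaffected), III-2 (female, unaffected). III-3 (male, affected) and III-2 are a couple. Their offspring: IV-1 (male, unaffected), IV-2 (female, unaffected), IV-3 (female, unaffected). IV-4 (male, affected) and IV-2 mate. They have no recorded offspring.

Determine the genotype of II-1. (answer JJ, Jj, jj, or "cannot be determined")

Jj

From phenotype alone, II-1 is JJ or Jj.
II-1 is affected so carries J and received j from I-1 (jj), so II-1 is Jj.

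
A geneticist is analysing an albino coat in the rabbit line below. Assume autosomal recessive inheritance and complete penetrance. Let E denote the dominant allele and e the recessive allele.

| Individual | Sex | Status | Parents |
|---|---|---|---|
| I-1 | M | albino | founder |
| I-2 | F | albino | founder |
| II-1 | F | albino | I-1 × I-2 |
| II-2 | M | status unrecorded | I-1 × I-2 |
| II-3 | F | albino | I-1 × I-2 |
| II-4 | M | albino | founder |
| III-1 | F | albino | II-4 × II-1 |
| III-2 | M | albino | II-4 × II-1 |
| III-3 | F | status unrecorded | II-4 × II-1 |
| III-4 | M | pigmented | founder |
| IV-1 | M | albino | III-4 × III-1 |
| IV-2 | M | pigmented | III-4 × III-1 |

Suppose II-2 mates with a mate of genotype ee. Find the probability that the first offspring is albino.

1

II-2 received e from I-1 (ee) and received e from I-2 (ee), so II-2 is ee.
The cross gives 1 ee, so P(offspring is albino) = 1.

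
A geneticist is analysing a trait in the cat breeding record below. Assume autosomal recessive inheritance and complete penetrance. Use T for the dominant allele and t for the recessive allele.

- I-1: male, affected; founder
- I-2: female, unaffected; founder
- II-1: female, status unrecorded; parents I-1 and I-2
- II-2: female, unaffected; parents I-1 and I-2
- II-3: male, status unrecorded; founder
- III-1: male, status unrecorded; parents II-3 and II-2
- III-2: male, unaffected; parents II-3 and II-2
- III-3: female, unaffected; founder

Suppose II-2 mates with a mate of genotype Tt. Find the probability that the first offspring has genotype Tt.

II-2 is unaffected so carries T and received t from I-1 (tt), so II-2 is Tt.
The cross gives 1/4 TT : 1/2 Tt : 1/4 tt, so P(offspring has genotype Tt) = 1/2.

1/2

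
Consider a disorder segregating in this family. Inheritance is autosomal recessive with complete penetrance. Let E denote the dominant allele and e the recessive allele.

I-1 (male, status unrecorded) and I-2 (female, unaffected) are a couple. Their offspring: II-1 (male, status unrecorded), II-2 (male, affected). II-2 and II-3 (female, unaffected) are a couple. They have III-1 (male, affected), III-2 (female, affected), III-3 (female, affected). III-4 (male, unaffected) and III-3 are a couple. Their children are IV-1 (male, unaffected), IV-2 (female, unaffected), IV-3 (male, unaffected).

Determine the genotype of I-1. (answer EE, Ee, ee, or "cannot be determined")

I-1's phenotype is unrecorded, and no parent or child forces a single allele at both positions; consistent genotype assignments exist with I-1 as Ee or ee.

cannot be determined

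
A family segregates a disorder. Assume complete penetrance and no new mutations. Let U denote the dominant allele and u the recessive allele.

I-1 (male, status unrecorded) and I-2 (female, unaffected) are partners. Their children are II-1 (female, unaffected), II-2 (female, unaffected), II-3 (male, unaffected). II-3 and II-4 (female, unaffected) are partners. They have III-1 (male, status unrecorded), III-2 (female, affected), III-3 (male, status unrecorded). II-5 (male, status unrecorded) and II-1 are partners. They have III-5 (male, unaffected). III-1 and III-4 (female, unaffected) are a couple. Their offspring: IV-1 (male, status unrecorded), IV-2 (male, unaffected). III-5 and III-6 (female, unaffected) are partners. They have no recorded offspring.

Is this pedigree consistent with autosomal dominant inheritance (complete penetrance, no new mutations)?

Under autosomal dominant, III-2 (affected, female) cannot arise from II-3 (unaffected) × II-4 (unaffected).

No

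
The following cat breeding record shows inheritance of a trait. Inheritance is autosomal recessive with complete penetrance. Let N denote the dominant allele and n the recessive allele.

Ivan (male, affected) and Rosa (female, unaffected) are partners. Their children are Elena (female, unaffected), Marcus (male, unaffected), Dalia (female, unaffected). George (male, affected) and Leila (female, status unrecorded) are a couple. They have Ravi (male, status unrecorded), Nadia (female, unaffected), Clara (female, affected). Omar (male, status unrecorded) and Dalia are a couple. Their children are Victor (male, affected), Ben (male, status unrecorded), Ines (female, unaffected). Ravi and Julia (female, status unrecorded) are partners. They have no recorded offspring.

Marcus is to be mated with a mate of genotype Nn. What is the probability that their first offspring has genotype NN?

Marcus is unaffected so carries N and received n from Ivan (nn), so Marcus is Nn.
The cross gives 1/4 NN : 1/2 Nn : 1/4 nn, so P(offspring has genotype NN) = 1/4.

1/4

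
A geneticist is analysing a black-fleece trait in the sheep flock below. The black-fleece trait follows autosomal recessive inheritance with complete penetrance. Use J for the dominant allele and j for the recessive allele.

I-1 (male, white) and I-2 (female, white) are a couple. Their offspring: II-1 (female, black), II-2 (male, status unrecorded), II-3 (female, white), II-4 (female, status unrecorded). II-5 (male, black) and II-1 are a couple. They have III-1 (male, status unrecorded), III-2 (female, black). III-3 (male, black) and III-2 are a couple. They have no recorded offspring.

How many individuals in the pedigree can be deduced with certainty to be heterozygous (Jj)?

Obligate heterozygotes: I-1 is white so carries J and passed j to II-1 (jj), so I-1 is Jj; I-2 is white so carries J and passed j to II-1 (jj), so I-2 is Jj.
Every other individual is either homozygous by phenotype or has at least one consistent homozygous assignment, so the count is 2.

2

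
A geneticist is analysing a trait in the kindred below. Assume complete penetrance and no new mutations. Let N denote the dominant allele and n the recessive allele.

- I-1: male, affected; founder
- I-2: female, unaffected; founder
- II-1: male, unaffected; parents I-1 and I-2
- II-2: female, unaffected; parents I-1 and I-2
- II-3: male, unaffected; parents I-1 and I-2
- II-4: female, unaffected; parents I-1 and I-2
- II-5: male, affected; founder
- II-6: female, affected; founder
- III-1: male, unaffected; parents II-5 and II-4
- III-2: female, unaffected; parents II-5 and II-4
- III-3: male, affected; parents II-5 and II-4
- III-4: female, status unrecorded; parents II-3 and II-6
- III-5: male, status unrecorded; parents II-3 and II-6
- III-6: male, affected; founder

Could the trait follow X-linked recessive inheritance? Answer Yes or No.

Yes

A consistent assignment under X-linked recessive exists: I-1 X^n Y, I-2 X^N X^N, II-1 X^N Y, II-2 X^N X^n, II-3 X^N Y, II-4 X^N X^n, II-5 X^n Y, II-6 X^n X^n, III-1 X^N Y, III-2 X^N X^n, III-3 X^n Y, III-4 X^N X^n, III-5 X^n Y, III-6 X^n Y.
In this assignment every recorded phenotype matches its genotype and every non-founder's genotype is obtainable from its parents' genotypes, so the pedigree is consistent.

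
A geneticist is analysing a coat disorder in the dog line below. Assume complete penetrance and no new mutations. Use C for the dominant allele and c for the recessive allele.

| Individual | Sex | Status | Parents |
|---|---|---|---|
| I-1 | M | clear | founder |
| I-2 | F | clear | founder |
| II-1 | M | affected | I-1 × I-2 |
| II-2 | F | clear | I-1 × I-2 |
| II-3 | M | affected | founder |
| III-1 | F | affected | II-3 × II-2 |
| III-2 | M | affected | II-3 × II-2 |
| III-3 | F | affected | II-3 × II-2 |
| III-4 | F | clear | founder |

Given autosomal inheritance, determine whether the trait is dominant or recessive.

recessive

I-1 and I-2 are both clear yet have an affected child II-1. Under dominance, an affected child requires at least one affected parent, so the trait cannot be dominant.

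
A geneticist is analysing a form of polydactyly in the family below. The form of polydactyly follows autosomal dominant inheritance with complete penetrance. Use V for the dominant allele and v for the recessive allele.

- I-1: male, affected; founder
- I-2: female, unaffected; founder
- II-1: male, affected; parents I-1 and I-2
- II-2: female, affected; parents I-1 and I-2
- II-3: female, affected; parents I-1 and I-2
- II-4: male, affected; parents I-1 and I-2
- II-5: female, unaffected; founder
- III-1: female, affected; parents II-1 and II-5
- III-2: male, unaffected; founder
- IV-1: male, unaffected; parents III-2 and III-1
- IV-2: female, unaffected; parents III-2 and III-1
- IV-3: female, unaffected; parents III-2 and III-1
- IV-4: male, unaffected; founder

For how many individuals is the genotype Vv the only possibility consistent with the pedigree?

5

Obligate heterozygotes: II-1 is affected so carries V and received v from I-2 (vv), so II-1 is Vv; II-2 is affected so carries V and received v from I-2 (vv), so II-2 is Vv; II-3 is affected so carries V and received v from I-2 (vv), so II-3 is Vv; II-4 is affected so carries V and received v from I-2 (vv), so II-4 is Vv; III-1 is affected so carries V and received v from II-5 (vv), so III-1 is Vv.
Every other individual is either homozygous by phenotype or has at least one consistent homozygous assignment, so the count is 5.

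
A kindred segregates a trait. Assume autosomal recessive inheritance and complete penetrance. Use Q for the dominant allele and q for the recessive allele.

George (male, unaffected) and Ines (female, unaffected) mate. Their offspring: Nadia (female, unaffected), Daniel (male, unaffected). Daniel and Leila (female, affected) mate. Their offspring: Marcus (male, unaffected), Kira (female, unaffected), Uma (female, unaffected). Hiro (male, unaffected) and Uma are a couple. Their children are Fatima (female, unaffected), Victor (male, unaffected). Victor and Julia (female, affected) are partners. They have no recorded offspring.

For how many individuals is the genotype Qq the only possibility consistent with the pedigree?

3

Obligate heterozygotes: Marcus is unaffected so carries Q and received q from Leila (qq), so Marcus is Qq; Kira is unaffected so carries Q and received q from Leila (qq), so Kira is Qq; Uma is unaffected so carries Q and received q from Leila (qq), so Uma is Qq.
Every other individual is either homozygous by phenotype or has at least one consistent homozygous assignment, so the count is 3.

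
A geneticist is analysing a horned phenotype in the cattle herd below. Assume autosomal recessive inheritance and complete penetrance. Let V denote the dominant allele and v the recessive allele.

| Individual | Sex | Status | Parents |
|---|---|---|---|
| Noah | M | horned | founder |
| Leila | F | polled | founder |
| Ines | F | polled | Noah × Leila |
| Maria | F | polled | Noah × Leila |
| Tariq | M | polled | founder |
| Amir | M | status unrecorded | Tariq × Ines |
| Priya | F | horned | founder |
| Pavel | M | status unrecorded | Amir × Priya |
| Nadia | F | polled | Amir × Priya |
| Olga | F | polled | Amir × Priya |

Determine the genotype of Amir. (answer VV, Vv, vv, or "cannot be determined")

cannot be determined

Amir's phenotype is unrecorded, and no parent or child forces a single allele at both positions; consistent genotype assignments exist with Amir as VV or Vv.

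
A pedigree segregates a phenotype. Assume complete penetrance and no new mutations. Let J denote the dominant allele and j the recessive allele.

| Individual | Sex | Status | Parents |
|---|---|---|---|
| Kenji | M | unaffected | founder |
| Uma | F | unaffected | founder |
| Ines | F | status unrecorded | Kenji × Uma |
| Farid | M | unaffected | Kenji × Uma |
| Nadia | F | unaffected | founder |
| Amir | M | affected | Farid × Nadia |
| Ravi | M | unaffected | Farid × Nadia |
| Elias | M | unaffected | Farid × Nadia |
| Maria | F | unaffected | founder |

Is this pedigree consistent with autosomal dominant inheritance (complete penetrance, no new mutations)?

No

Under autosomal dominant, Amir (affected, male) cannot arise from Farid (unaffected) × Nadia (unaffected).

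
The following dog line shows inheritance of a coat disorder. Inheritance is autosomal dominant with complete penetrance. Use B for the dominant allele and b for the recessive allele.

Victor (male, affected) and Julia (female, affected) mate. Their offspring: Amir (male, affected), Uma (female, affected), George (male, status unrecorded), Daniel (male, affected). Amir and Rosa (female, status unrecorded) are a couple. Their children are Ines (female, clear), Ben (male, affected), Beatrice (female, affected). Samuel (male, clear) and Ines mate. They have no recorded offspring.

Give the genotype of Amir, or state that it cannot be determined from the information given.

From phenotype alone, Amir is BB or Bb.
Amir is affected so carries B and passed b to Ines (bb), so Amir is Bb.

Bb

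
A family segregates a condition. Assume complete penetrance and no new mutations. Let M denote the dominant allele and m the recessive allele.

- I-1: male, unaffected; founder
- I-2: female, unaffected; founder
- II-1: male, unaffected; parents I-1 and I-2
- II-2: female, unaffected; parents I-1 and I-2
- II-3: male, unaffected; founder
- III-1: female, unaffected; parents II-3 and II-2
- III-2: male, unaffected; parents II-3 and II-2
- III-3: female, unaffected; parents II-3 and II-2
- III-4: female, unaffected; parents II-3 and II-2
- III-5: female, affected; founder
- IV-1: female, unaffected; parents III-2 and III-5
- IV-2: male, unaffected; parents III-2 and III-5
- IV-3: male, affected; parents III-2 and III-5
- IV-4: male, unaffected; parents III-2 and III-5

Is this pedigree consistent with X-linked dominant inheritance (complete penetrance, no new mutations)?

Yes

A consistent assignment under X-linked dominant exists: I-1 X^m Y, I-2 X^m X^m, II-1 X^m Y, II-2 X^m X^m, II-3 X^m Y, III-1 X^m X^m, III-2 X^m Y, III-3 X^m X^m, III-4 X^m X^m, III-5 X^M X^m, IV-1 X^m X^m, IV-2 X^m Y, IV-3 X^M Y, IV-4 X^m Y.
In this assignment every recorded phenotype matches its genotype and every non-founder's genotype is obtainable from its parents' genotypes, so the pedigree is consistent.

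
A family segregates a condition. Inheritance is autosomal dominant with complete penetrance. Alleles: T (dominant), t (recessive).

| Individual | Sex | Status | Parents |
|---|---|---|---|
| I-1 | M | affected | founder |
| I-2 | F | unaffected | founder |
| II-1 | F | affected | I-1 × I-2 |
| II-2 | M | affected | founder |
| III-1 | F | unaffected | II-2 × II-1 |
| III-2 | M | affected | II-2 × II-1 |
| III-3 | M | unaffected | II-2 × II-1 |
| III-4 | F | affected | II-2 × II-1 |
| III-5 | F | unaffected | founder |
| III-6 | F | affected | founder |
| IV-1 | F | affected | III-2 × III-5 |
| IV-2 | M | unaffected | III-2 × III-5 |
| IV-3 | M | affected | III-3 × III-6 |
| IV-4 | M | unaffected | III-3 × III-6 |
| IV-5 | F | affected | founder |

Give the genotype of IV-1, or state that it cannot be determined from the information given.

Tt

From phenotype alone, IV-1 is TT or Tt.
IV-1 is affected so carries T and received t from III-5 (tt), so IV-1 is Tt.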